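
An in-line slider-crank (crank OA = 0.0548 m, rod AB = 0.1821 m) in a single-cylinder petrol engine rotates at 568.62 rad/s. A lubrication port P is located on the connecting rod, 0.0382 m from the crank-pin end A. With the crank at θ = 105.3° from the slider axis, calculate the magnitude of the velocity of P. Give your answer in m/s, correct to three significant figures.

ω = 568.6 rad/s.  Crank-pin speed |V_A| = rω = 31.16 m/s, perpendicular to OA.
Rod angle: sinφ = −(r/L) sinθ ⇒ φ = -16.874°; ω_rod = −rω cosθ/√(L²−r²sin²θ) = +47.185 rad/s.
V_P = V_A + ω_rod × AP, with AP = 0.0382 m along the rod.
Components: V_Px = −rω sinθ − a·ω_rod·sinφ = -29.533 m/s;  V_Py = rω cosθ + a·ω_rod·cosφ = -6.4975 m/s.
|V_P| = √(V_Px² + V_Py²) = 30.239 m/s.

30.2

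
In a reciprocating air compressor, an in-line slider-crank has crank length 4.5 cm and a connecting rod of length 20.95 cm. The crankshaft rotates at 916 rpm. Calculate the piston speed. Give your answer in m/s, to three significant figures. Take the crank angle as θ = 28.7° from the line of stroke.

2.47

ω = 2π·916/60 = 95.92 rad/s
For an in-line slider-crank, x = r cosθ + √(L² − r² sin²θ), so v = −rω sinθ·[1 + r cosθ/√(L² − r² sin²θ)].
With r = 0.045 m, L = 0.2095 m, θ = 28.7°: √(L² − r² sin²θ) = 0.20838 m.
v = −0.045·95.92·0.48022·[1 + 0.045·0.87715/0.20838] = -2.4656 m/s.
|v| = 2.4656 m/s.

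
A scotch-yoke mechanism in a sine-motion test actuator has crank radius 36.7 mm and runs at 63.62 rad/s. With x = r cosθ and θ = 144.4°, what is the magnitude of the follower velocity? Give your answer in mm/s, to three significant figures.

ω = 63.62 rad/s
x = r cosθ ⇒ ẋ = −rω sinθ.
|v| = rω|sinθ| = 0.0367·63.62·|sin 144.4°| = 1.3592 m/s = 1359.2 mm/s.

1360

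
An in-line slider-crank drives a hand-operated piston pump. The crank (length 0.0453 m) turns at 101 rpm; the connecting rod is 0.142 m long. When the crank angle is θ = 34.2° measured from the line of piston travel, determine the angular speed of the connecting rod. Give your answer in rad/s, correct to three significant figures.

2.84

ω = 10.58 rad/s (converted from 101 rpm).
The rod makes angle φ with the slider axis where L sinφ = r sinθ; differentiating, L cosφ·φ̇ = r ω cosθ.
L cosφ = √(L² − r² sin²θ) = 0.1397 m.
|ω_rod| = r ω |cosθ| / √(L² − r² sin²θ) = 0.0453·10.58·0.82708/0.1397 = 2.8366 rad/s.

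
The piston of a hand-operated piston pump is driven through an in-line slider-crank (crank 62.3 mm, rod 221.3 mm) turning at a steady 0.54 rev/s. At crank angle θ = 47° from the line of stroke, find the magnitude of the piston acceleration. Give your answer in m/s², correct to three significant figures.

ω = 2π·0.54 = 3.393 rad/s
x(θ) = r cosθ + √(L² − r² sin²θ); with ω constant, a = ω²·d²x/dθ².
d²x/dθ² = −r cosθ − r²(cos2θ)/√u − r⁴ sin²2θ/(4u^{3/2}),  u = L² − r² sin²θ = 0.0468977 m².
Substituting r = 0.0623 m, L = 0.2213 m, θ = 47°: d²x/dθ² = -0.041607 m.
a = ω²·d²x/dθ² = (3.393)²·(-0.041607) = -0.47898 m/s²;  |a| = 0.47898 m/s².

0.479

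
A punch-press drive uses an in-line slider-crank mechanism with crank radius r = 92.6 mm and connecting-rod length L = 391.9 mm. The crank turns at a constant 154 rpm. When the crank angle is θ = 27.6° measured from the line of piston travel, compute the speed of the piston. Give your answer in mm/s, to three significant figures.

838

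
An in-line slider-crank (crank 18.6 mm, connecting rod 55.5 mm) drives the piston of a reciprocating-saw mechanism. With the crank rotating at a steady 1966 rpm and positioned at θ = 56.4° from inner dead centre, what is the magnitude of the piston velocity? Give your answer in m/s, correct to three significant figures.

ω = 2π·1966/60 = 205.9 rad/s
For an in-line slider-crank, x = r cosθ + √(L² − r² sin²θ), so v = −rω sinθ·[1 + r cosθ/√(L² − r² sin²θ)].
With r = 0.0186 m, L = 0.0555 m, θ = 56.4°: √(L² − r² sin²θ) = 0.053294 m.
v = −0.0186·205.9·0.83292·[1 + 0.0186·0.55339/0.053294] = -3.8056 m/s.
|v| = 3.8056 m/s.

3.81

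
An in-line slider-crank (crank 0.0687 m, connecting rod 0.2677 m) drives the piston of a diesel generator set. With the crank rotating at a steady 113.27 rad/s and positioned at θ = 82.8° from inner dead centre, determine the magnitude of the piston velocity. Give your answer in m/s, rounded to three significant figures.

7.98

ω = 113.3 rad/s
For an in-line slider-crank, x = r cosθ + √(L² − r² sin²θ), so v = −rω sinθ·[1 + r cosθ/√(L² − r² sin²θ)].
With r = 0.0687 m, L = 0.2677 m, θ = 82.8°: √(L² − r² sin²θ) = 0.25888 m.
v = −0.0687·113.3·0.99211·[1 + 0.0687·0.12533/0.25888] = -7.9771 m/s.
|v| = 7.9771 m/s.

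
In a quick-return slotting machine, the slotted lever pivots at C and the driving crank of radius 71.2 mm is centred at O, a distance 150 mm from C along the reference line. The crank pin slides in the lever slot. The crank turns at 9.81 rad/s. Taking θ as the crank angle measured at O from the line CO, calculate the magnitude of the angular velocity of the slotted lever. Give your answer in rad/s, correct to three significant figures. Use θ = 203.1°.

ω = 9.81 rad/s
Crank pin A relative to C: A = (d + r cosθ, r sinθ); lever angle φ = atan2(r sinθ, d + r cosθ).
Differentiating tanφ: φ̇ = rω(d cosθ + r)/(d² + r² + 2dr cosθ).
d² + r² + 2dr cosθ = |CA|² = 0.00792205 m²;  d cosθ + r = -0.066773 m.
|ω_lever| = |0.0712·9.81·-0.066773| / 0.00792205 = 5.8873 rad/s.

5.89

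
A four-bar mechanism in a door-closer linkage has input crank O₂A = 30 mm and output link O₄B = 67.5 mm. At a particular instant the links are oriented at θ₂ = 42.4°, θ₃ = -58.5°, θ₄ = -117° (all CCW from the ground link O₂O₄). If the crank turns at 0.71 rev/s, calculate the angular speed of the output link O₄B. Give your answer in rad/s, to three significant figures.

ω₂ = 4.461 rad/s (from 0.71 rev/s).
Differentiating the loop-closure r₂e^{iθ₂}+r₃e^{iθ₃}=r₁+r₄e^{iθ₄} gives r₂ω₂e^{iθ₂}+r₃ω₃e^{iθ₃}=r₄ω₄e^{iθ₄}.
Eliminating the other unknown: ω₄ = r₂ω₂ sin(θ₂−θ₃) / [r₄ sin(θ₄−θ₃)].
Numerator sine = +0.98196; denominator sine = -0.85264.
Result = 0.03·4.461·(+0.98196) / (0.0675·(-0.85264)) = -2.2834 rad/s; magnitude 2.2834 rad/s.

2.28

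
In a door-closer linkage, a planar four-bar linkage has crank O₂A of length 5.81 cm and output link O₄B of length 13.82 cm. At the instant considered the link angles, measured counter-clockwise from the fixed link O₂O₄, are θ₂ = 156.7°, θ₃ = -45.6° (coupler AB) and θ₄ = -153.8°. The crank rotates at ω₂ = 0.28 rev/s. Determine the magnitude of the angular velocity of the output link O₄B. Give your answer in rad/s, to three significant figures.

0.295

ω₂ = 1.759 rad/s (from 0.28 rev/s).
Differentiating the loop-closure r₂e^{iθ₂}+r₃e^{iθ₃}=r₁+r₄e^{iθ₄} gives r₂ω₂e^{iθ₂}+r₃ω₃e^{iθ₃}=r₄ω₄e^{iθ₄}.
Eliminating the other unknown: ω₄ = r₂ω₂ sin(θ₂−θ₃) / [r₄ sin(θ₄−θ₃)].
Numerator sine = -0.37946; denominator sine = -0.94997.
Result = 0.0581·1.759·(-0.37946) / (0.1382·(-0.94997)) = +0.29543 rad/s; magnitude 0.29543 rad/s.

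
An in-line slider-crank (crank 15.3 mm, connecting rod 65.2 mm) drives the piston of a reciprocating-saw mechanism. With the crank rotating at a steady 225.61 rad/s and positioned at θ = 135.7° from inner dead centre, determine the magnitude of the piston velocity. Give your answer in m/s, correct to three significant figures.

ω = 225.6 rad/s
For an in-line slider-crank, x = r cosθ + √(L² − r² sin²θ), so v = −rω sinθ·[1 + r cosθ/√(L² − r² sin²θ)].
With r = 0.0153 m, L = 0.0652 m, θ = 135.7°: √(L² − r² sin²θ) = 0.064318 m.
v = −0.0153·225.6·0.69842·[1 + 0.0153·-0.71569/0.064318] = -2.0004 m/s.
|v| = 2.0004 m/s.

2.00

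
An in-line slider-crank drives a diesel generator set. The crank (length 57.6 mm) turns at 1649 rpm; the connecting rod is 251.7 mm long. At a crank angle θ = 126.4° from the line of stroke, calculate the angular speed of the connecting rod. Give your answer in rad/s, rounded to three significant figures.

ω = 172.7 rad/s (converted from 1649 rpm).
The rod makes angle φ with the slider axis where L sinφ = r sinθ; differentiating, L cosφ·φ̇ = r ω cosθ.
L cosφ = √(L² − r² sin²θ) = 0.24739 m.
|ω_rod| = r ω |cosθ| / √(L² − r² sin²θ) = 0.0576·172.7·0.59342/0.24739 = 23.859 rad/s.

23.9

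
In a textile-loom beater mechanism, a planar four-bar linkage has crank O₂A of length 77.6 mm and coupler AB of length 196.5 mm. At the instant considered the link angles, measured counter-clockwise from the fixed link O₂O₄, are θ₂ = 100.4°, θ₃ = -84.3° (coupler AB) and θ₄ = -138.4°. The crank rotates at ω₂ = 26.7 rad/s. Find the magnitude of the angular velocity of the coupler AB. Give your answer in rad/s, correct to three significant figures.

11.1

ω₂ = 26.7 rad/s
Differentiating the loop-closure r₂e^{iθ₂}+r₃e^{iθ₃}=r₁+r₄e^{iθ₄} gives r₂ω₂e^{iθ₂}+r₃ω₃e^{iθ₃}=r₄ω₄e^{iθ₄}.
Eliminating the other unknown: ω₃ = r₂ω₂ sin(θ₄−θ₂) / [r₃ sin(θ₃−θ₄)].
Numerator sine = +0.85536; denominator sine = +0.81004.
Result = 0.0776·26.7·(+0.85536) / (0.1965·(+0.81004)) = +11.134 rad/s; magnitude 11.134 rad/s.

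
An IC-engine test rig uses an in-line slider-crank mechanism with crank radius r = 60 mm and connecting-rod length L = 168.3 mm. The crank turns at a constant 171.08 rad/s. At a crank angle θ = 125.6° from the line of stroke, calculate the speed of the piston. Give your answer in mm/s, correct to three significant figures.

ω = 171.1 rad/s
For an in-line slider-crank, x = r cosθ + √(L² − r² sin²θ), so v = −rω sinθ·[1 + r cosθ/√(L² − r² sin²θ)].
With r = 0.06 m, L = 0.1683 m, θ = 125.6°: √(L² − r² sin²θ) = 0.16107 m.
v = −0.06·171.1·0.81310·[1 + 0.06·-0.58212/0.16107] = -6.5365 m/s.
|v| = 6.5365 m/s = 6536.5 mm/s.

6540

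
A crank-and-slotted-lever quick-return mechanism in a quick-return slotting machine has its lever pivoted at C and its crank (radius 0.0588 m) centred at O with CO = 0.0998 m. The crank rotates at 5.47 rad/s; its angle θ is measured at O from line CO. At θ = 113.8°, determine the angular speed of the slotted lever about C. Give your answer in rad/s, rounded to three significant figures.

ω = 5.47 rad/s
Crank pin A relative to C: A = (d + r cosθ, r sinθ); lever angle φ = atan2(r sinθ, d + r cosθ).
Differentiating tanφ: φ̇ = rω(d cosθ + r)/(d² + r² + 2dr cosθ).
d² + r² + 2dr cosθ = |CA|² = 0.00868128 m²;  d cosθ + r = +0.018526 m.
|ω_lever| = |0.0588·5.47·+0.018526| / 0.00868128 = 0.68638 rad/s.

0.686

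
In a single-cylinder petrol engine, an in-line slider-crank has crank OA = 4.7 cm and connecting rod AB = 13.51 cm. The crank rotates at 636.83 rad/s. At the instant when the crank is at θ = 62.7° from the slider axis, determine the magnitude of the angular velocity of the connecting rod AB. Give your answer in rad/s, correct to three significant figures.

ω = 636.8 rad/s
The rod makes angle φ with the slider axis where L sinφ = r sinθ; differentiating, L cosφ·φ̇ = r ω cosθ.
L cosφ = √(L² − r² sin²θ) = 0.12848 m.
|ω_rod| = r ω |cosθ| / √(L² − r² sin²θ) = 0.047·636.8·0.45865/0.12848 = 106.85 rad/s.

107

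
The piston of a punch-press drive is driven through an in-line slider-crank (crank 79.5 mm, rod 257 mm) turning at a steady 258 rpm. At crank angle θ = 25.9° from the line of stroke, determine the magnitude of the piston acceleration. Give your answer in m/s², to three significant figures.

ω = 2π·258/60 = 27.02 rad/s
x(θ) = r cosθ + √(L² − r² sin²θ); with ω constant, a = ω²·d²x/dθ².
d²x/dθ² = −r cosθ − r²(cos2θ)/√u − r⁴ sin²2θ/(4u^{3/2}),  u = L² − r² sin²θ = 0.0648431 m².
Substituting r = 0.0795 m, L = 0.257 m, θ = 25.9°: d²x/dθ² = -0.087237 m.
a = ω²·d²x/dθ² = (27.02)²·(-0.087237) = -63.679 m/s²;  |a| = 63.679 m/s².

63.7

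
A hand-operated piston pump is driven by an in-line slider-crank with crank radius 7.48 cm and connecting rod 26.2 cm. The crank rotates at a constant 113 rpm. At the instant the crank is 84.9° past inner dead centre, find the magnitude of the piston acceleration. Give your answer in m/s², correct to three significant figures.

2.14

ω = 2π·113/60 = 11.83 rad/s
x(θ) = r cosθ + √(L² − r² sin²θ); with ω constant, a = ω²·d²x/dθ².
d²x/dθ² = −r cosθ − r²(cos2θ)/√u − r⁴ sin²2θ/(4u^{3/2}),  u = L² − r² sin²θ = 0.0630932 m².
Substituting r = 0.0748 m, L = 0.262 m, θ = 84.9°: d²x/dθ² = +0.015258 m.
a = ω²·d²x/dθ² = (11.83)²·(+0.015258) = +2.1365 m/s²;  |a| = 2.1365 m/s².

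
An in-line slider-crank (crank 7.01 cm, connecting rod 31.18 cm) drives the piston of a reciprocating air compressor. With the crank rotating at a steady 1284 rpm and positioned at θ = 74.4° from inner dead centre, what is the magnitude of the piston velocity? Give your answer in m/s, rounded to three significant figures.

ω = 2π·1284/60 = 134.5 rad/s
For an in-line slider-crank, x = r cosθ + √(L² − r² sin²θ), so v = −rω sinθ·[1 + r cosθ/√(L² − r² sin²θ)].
With r = 0.0701 m, L = 0.3118 m, θ = 74.4°: √(L² − r² sin²θ) = 0.3044 m.
v = −0.0701·134.5·0.96316·[1 + 0.0701·0.26892/0.3044] = -9.6407 m/s.
|v| = 9.6407 m/s.

9.64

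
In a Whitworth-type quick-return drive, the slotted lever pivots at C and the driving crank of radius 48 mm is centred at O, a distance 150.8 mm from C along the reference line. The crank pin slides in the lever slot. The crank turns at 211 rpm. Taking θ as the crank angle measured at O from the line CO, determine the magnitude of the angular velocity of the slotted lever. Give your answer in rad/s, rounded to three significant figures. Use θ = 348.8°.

5.29

ω = 22.1 rad/s (from 211 rpm).
Crank pin A relative to C: A = (d + r cosθ, r sinθ); lever angle φ = atan2(r sinθ, d + r cosθ).
Differentiating tanφ: φ̇ = rω(d cosθ + r)/(d² + r² + 2dr cosθ).
d² + r² + 2dr cosθ = |CA|² = 0.0392457 m²;  d cosθ + r = +0.19593 m.
|ω_lever| = |0.048·22.1·+0.19593| / 0.0392457 = 5.2949 rad/s.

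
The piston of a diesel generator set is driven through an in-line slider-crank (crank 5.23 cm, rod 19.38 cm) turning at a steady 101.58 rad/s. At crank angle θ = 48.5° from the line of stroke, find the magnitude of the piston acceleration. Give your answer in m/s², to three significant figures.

342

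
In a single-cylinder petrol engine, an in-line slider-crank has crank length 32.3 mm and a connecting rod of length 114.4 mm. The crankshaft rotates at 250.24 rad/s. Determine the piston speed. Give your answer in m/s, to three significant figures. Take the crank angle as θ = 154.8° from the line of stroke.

2.56

ω = 250.2 rad/s
For an in-line slider-crank, x = r cosθ + √(L² − r² sin²θ), so v = −rω sinθ·[1 + r cosθ/√(L² − r² sin²θ)].
With r = 0.0323 m, L = 0.1144 m, θ = 154.8°: √(L² − r² sin²θ) = 0.11357 m.
v = −0.0323·250.2·0.42578·[1 + 0.0323·-0.90483/0.11357] = -2.5558 m/s.
|v| = 2.5558 m/s.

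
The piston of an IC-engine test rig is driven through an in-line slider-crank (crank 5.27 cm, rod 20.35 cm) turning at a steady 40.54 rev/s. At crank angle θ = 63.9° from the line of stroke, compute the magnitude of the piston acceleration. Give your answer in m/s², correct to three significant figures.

956

ω = 2π·40.5 = 254.7 rad/s
x(θ) = r cosθ + √(L² − r² sin²θ); with ω constant, a = ω²·d²x/dθ².
d²x/dθ² = −r cosθ − r²(cos2θ)/√u − r⁴ sin²2θ/(4u^{3/2}),  u = L² − r² sin²θ = 0.0391725 m².
Substituting r = 0.0527 m, L = 0.2035 m, θ = 63.9°: d²x/dθ² = -0.01474 m.
a = ω²·d²x/dθ² = (254.7)²·(-0.01474) = -956.34 m/s²;  |a| = 956.34 m/s².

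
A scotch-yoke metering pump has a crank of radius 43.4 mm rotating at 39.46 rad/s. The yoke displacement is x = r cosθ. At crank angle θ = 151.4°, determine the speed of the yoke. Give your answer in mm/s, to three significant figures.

ω = 39.46 rad/s
x = r cosθ ⇒ ẋ = −rω sinθ.
|v| = rω|sinθ| = 0.0434·39.46·|sin 151.4°| = 0.81979 m/s = 819.79 mm/s.

820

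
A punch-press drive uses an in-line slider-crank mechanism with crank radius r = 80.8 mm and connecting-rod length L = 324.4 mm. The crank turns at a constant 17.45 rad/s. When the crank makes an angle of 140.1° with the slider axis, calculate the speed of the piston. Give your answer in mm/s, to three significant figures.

729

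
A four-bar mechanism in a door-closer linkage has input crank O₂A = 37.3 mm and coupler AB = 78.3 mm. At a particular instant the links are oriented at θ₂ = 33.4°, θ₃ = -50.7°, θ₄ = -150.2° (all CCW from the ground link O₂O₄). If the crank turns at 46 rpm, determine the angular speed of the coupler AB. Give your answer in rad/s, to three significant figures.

0.146

ω₂ = 4.817 rad/s (from 46 rpm).
Differentiating the loop-closure r₂e^{iθ₂}+r₃e^{iθ₃}=r₁+r₄e^{iθ₄} gives r₂ω₂e^{iθ₂}+r₃ω₃e^{iθ₃}=r₄ω₄e^{iθ₄}.
Eliminating the other unknown: ω₃ = r₂ω₂ sin(θ₄−θ₂) / [r₃ sin(θ₃−θ₄)].
Numerator sine = +0.06279; denominator sine = +0.98629.
Result = 0.0373·4.817·(+0.06279) / (0.0783·(+0.98629)) = +0.14609 rad/s; magnitude 0.14609 rad/s.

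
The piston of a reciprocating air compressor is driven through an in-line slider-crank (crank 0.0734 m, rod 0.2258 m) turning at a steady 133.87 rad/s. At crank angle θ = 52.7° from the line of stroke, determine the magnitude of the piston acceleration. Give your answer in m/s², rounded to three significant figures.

ω = 133.9 rad/s
x(θ) = r cosθ + √(L² − r² sin²θ); with ω constant, a = ω²·d²x/dθ².
d²x/dθ² = −r cosθ − r²(cos2θ)/√u − r⁴ sin²2θ/(4u^{3/2}),  u = L² − r² sin²θ = 0.0475765 m².
Substituting r = 0.0734 m, L = 0.2258 m, θ = 52.7°: d²x/dθ² = -0.03857 m.
a = ω²·d²x/dθ² = (133.9)²·(-0.03857) = -691.22 m/s²;  |a| = 691.22 m/s².

691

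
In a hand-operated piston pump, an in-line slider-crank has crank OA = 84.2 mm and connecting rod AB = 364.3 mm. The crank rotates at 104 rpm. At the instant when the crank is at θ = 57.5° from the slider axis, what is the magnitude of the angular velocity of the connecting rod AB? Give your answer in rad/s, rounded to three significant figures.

1.38

ω = 10.89 rad/s (converted from 104 rpm).
The rod makes angle φ with the slider axis where L sinφ = r sinθ; differentiating, L cosφ·φ̇ = r ω cosθ.
L cosφ = √(L² − r² sin²θ) = 0.35731 m.
|ω_rod| = r ω |cosθ| / √(L² − r² sin²θ) = 0.0842·10.89·0.53730/0.35731 = 1.3789 rad/s.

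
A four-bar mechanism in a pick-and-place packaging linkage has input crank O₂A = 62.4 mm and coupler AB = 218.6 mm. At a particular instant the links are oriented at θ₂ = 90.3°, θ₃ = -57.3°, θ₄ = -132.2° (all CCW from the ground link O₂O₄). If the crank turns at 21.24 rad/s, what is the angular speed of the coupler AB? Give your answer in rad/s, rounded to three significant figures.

4.24

ω₂ = 21.24 rad/s
Differentiating the loop-closure r₂e^{iθ₂}+r₃e^{iθ₃}=r₁+r₄e^{iθ₄} gives r₂ω₂e^{iθ₂}+r₃ω₃e^{iθ₃}=r₄ω₄e^{iθ₄}.
Eliminating the other unknown: ω₃ = r₂ω₂ sin(θ₄−θ₂) / [r₃ sin(θ₃−θ₄)].
Numerator sine = +0.67559; denominator sine = +0.96547.
Result = 0.0624·21.24·(+0.67559) / (0.2186·(+0.96547)) = +4.2426 rad/s; magnitude 4.2426 rad/s.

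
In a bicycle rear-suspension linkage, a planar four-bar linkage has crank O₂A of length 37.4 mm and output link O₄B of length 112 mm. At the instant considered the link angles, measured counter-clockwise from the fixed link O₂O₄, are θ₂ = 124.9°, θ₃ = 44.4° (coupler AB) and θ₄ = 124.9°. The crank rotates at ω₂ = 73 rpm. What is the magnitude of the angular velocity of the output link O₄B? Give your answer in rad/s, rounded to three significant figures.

2.55

ω₂ = 7.645 rad/s (from 73 rpm).
Differentiating the loop-closure r₂e^{iθ₂}+r₃e^{iθ₃}=r₁+r₄e^{iθ₄} gives r₂ω₂e^{iθ₂}+r₃ω₃e^{iθ₃}=r₄ω₄e^{iθ₄}.
Eliminating the other unknown: ω₄ = r₂ω₂ sin(θ₂−θ₃) / [r₄ sin(θ₄−θ₃)].
Numerator sine = +0.98629; denominator sine = +0.98629.
Result = 0.0374·7.645·(+0.98629) / (0.112·(+0.98629)) = +2.5527 rad/s; magnitude 2.5527 rad/s.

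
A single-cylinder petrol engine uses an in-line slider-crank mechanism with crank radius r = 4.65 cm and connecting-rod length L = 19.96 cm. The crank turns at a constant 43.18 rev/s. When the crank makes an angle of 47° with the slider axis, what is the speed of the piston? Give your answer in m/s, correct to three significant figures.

ω = 2π·43.2 = 271.3 rad/s
For an in-line slider-crank, x = r cosθ + √(L² − r² sin²θ), so v = −rω sinθ·[1 + r cosθ/√(L² − r² sin²θ)].
With r = 0.0465 m, L = 0.1996 m, θ = 47°: √(L² − r² sin²θ) = 0.19668 m.
v = −0.0465·271.3·0.73135·[1 + 0.0465·0.68200/0.19668] = -10.714 m/s.
|v| = 10.714 m/s.

10.7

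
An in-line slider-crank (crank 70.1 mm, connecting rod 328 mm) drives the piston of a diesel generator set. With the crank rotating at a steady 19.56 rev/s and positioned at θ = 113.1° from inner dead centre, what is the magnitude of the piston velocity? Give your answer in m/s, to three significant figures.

ω = 2π·19.6 = 122.9 rad/s
For an in-line slider-crank, x = r cosθ + √(L² − r² sin²θ), so v = −rω sinθ·[1 + r cosθ/√(L² − r² sin²θ)].
With r = 0.0701 m, L = 0.328 m, θ = 113.1°: √(L² − r² sin²θ) = 0.3216 m.
v = −0.0701·122.9·0.91982·[1 + 0.0701·-0.39234/0.3216] = -7.2468 m/s.
|v| = 7.2468 m/s.

7.25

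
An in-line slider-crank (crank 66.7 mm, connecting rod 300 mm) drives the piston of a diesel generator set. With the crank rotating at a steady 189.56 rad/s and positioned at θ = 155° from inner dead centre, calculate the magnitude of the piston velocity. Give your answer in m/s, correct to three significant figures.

4.26

ω = 189.6 rad/s
For an in-line slider-crank, x = r cosθ + √(L² − r² sin²θ), so v = −rω sinθ·[1 + r cosθ/√(L² − r² sin²θ)].
With r = 0.0667 m, L = 0.3 m, θ = 155°: √(L² − r² sin²θ) = 0.29867 m.
v = −0.0667·189.6·0.42262·[1 + 0.0667·-0.90631/0.29867] = -4.2619 m/s.
|v| = 4.2619 m/s.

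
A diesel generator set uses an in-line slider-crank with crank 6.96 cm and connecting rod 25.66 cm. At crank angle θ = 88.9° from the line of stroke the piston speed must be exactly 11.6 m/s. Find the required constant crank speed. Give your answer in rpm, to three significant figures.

1580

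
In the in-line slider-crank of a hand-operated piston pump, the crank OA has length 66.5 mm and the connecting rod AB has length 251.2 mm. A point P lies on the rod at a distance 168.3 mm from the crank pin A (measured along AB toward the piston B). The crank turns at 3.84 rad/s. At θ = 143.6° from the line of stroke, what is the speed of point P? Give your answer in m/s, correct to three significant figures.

0.146

ω = 3.84 rad/s.  Crank-pin speed |V_A| = rω = 0.25536 m/s, perpendicular to OA.
Rod angle: sinφ = −(r/L) sinθ ⇒ φ = -9.038°; ω_rod = −rω cosθ/√(L²−r²sin²θ) = +0.82851 rad/s.
V_P = V_A + ω_rod × AP, with AP = 0.1683 m along the rod.
Components: V_Px = −rω sinθ − a·ω_rod·sinφ = -0.12963 m/s;  V_Py = rω cosθ + a·ω_rod·cosφ = -0.067831 m/s.
|V_P| = √(V_Px² + V_Py²) = 0.1463 m/s.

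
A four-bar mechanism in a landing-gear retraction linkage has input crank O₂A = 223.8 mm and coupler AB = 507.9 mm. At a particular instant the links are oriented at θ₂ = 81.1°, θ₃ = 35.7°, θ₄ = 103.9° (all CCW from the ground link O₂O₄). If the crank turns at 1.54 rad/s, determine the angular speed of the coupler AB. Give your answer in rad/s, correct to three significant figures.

ω₂ = 1.54 rad/s
Differentiating the loop-closure r₂e^{iθ₂}+r₃e^{iθ₃}=r₁+r₄e^{iθ₄} gives r₂ω₂e^{iθ₂}+r₃ω₃e^{iθ₃}=r₄ω₄e^{iθ₄}.
Eliminating the other unknown: ω₃ = r₂ω₂ sin(θ₄−θ₂) / [r₃ sin(θ₃−θ₄)].
Numerator sine = +0.38752; denominator sine = -0.92849.
Result = 0.2238·1.54·(+0.38752) / (0.5079·(-0.92849)) = -0.28322 rad/s; magnitude 0.28322 rad/s.

0.283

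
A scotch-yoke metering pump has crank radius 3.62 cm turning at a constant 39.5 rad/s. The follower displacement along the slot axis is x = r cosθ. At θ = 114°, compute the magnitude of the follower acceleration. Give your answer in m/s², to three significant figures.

23.0

ω = 39.5 rad/s
x = r cosθ ⇒ ẍ = −rω² cosθ (ω constant).
|a| = rω²|cosθ| = 0.0362·(39.5)²·|cos 114°| = 22.973 m/s².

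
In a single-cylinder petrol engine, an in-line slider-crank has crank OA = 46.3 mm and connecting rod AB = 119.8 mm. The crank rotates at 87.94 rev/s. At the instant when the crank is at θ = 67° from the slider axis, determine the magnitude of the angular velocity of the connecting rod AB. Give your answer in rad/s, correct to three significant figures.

ω = 552.5 rad/s (converted from 87.94 rev/s).
The rod makes angle φ with the slider axis where L sinφ = r sinθ; differentiating, L cosφ·φ̇ = r ω cosθ.
L cosφ = √(L² − r² sin²θ) = 0.11196 m.
|ω_rod| = r ω |cosθ| / √(L² − r² sin²θ) = 0.0463·552.5·0.39073/0.11196 = 89.28 rad/s.

89.3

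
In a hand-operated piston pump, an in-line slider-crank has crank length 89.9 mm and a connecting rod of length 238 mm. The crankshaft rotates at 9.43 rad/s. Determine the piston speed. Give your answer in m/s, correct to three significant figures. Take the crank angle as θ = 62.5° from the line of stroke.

ω = 9.43 rad/s
For an in-line slider-crank, x = r cosθ + √(L² − r² sin²θ), so v = −rω sinθ·[1 + r cosθ/√(L² − r² sin²θ)].
With r = 0.0899 m, L = 0.238 m, θ = 62.5°: √(L² − r² sin²θ) = 0.22424 m.
v = −0.0899·9.43·0.88701·[1 + 0.0899·0.46175/0.22424] = -0.89117 m/s.
|v| = 0.89117 m/s.

0.891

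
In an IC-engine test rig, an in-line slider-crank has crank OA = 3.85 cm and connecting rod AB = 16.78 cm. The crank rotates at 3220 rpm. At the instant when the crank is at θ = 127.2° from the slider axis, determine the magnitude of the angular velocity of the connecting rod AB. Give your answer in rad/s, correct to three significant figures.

47.6

ω = 337.2 rad/s (converted from 3220 rpm).
The rod makes angle φ with the slider axis where L sinφ = r sinθ; differentiating, L cosφ·φ̇ = r ω cosθ.
L cosφ = √(L² − r² sin²θ) = 0.16497 m.
|ω_rod| = r ω |cosθ| / √(L² − r² sin²θ) = 0.0385·337.2·0.60460/0.16497 = 47.577 rad/s.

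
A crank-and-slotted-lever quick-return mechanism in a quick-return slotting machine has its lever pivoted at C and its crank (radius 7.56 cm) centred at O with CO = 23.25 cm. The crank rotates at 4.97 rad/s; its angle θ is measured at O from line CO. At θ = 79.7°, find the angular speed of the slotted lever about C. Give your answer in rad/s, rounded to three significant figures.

0.666

ω = 4.97 rad/s
Crank pin A relative to C: A = (d + r cosθ, r sinθ); lever angle φ = atan2(r sinθ, d + r cosθ).
Differentiating tanφ: φ̇ = rω(d cosθ + r)/(d² + r² + 2dr cosθ).
d² + r² + 2dr cosθ = |CA|² = 0.0660572 m²;  d cosθ + r = +0.11717 m.
|ω_lever| = |0.0756·4.97·+0.11717| / 0.0660572 = 0.66647 rad/s.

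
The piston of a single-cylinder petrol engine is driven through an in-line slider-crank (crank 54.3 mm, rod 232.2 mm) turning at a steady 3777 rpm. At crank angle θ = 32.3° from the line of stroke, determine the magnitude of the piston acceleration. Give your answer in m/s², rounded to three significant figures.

8060

ω = 2π·3777/60 = 395.5 rad/s
x(θ) = r cosθ + √(L² − r² sin²θ); with ω constant, a = ω²·d²x/dθ².
d²x/dθ² = −r cosθ − r²(cos2θ)/√u − r⁴ sin²2θ/(4u^{3/2}),  u = L² − r² sin²θ = 0.053075 m².
Substituting r = 0.0543 m, L = 0.2322 m, θ = 32.3°: d²x/dθ² = -0.051532 m.
a = ω²·d²x/dθ² = (395.5)²·(-0.051532) = -8061.8 m/s²;  |a| = 8061.8 m/s².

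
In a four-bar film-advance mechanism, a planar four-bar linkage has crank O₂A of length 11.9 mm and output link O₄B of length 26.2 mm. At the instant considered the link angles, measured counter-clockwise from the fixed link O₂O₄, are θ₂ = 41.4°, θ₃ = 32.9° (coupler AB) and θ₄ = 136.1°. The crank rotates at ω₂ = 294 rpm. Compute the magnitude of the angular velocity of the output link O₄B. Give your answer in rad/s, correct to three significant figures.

ω₂ = 30.79 rad/s (from 294 rpm).
Differentiating the loop-closure r₂e^{iθ₂}+r₃e^{iθ₃}=r₁+r₄e^{iθ₄} gives r₂ω₂e^{iθ₂}+r₃ω₃e^{iθ₃}=r₄ω₄e^{iθ₄}.
Eliminating the other unknown: ω₄ = r₂ω₂ sin(θ₂−θ₃) / [r₄ sin(θ₄−θ₃)].
Numerator sine = +0.14781; denominator sine = +0.97358.
Result = 0.0119·30.79·(+0.14781) / (0.0262·(+0.97358)) = +2.123 rad/s; magnitude 2.123 rad/s.

2.12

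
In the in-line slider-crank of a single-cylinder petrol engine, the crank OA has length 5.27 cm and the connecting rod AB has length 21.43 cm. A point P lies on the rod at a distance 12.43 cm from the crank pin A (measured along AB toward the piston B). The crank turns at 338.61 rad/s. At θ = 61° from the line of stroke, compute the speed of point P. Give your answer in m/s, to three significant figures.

17.1

ω = 338.6 rad/s.  Crank-pin speed |V_A| = rω = 17.845 m/s, perpendicular to OA.
Rod angle: sinφ = −(r/L) sinθ ⇒ φ = -12.420°; ω_rod = −rω cosθ/√(L²−r²sin²θ) = -41.338 rad/s.
V_P = V_A + ω_rod × AP, with AP = 0.1243 m along the rod.
Components: V_Px = −rω sinθ − a·ω_rod·sinφ = -16.713 m/s;  V_Py = rω cosθ + a·ω_rod·cosφ = +3.6333 m/s.
|V_P| = √(V_Px² + V_Py²) = 17.103 m/s.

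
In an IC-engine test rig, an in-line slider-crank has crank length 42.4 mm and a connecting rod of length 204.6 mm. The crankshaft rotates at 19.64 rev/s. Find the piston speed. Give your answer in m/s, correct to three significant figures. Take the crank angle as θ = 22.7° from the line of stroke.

2.41

ω = 2π·19.6 = 123.4 rad/s
For an in-line slider-crank, x = r cosθ + √(L² − r² sin²θ), so v = −rω sinθ·[1 + r cosθ/√(L² − r² sin²θ)].
With r = 0.0424 m, L = 0.2046 m, θ = 22.7°: √(L² − r² sin²θ) = 0.20394 m.
v = −0.0424·123.4·0.38591·[1 + 0.0424·0.92254/0.20394] = -2.4064 m/s.
|v| = 2.4064 m/s.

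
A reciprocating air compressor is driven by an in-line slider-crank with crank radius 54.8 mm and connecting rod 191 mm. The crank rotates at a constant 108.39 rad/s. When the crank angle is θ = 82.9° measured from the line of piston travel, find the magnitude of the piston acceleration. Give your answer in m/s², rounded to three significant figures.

107

ω = 108.4 rad/s
x(θ) = r cosθ + √(L² − r² sin²θ); with ω constant, a = ω²·d²x/dθ².
d²x/dθ² = −r cosθ − r²(cos2θ)/√u − r⁴ sin²2θ/(4u^{3/2}),  u = L² − r² sin²θ = 0.0335238 m².
Substituting r = 0.0548 m, L = 0.191 m, θ = 82.9°: d²x/dθ² = +0.0091049 m.
a = ω²·d²x/dθ² = (108.4)²·(+0.0091049) = +106.97 m/s²;  |a| = 106.97 m/s².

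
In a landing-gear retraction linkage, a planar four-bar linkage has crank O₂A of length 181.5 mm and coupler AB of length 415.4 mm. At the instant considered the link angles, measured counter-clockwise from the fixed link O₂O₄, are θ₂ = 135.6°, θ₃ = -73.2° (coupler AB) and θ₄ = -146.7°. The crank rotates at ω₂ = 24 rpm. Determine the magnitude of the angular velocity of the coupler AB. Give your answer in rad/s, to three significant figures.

1.12

ω₂ = 2.513 rad/s (from 24 rpm).
Differentiating the loop-closure r₂e^{iθ₂}+r₃e^{iθ₃}=r₁+r₄e^{iθ₄} gives r₂ω₂e^{iθ₂}+r₃ω₃e^{iθ₃}=r₄ω₄e^{iθ₄}.
Eliminating the other unknown: ω₃ = r₂ω₂ sin(θ₄−θ₂) / [r₃ sin(θ₃−θ₄)].
Numerator sine = +0.97705; denominator sine = +0.95882.
Result = 0.1815·2.513·(+0.97705) / (0.4154·(+0.95882)) = +1.119 rad/s; magnitude 1.119 rad/s.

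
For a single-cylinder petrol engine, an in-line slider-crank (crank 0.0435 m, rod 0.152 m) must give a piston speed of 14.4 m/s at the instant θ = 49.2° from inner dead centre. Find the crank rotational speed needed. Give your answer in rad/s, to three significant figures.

367

For an in-line slider-crank, |v_piston| = rω|sinθ|·[1 + r cosθ/√(L² − r² sin²θ)].
With r = 0.0435 m, L = 0.152 m, θ = 49.2°: the bracketed kinematic factor |dx/dθ| = 0.039237 m.
ω = v/|dx/dθ| = 14.4/0.039237 = 367 rad/s.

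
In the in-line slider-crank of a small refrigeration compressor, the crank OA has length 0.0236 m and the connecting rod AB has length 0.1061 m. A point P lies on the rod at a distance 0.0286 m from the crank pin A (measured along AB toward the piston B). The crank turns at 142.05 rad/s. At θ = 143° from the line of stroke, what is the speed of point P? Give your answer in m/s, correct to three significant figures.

2.74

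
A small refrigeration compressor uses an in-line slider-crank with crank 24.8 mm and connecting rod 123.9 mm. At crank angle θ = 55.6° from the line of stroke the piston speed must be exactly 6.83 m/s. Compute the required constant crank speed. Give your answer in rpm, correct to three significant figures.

For an in-line slider-crank, |v_piston| = rω|sinθ|·[1 + r cosθ/√(L² − r² sin²θ)].
With r = 0.0248 m, L = 0.1239 m, θ = 55.6°: the bracketed kinematic factor |dx/dθ| = 0.022809 m.
ω = v/|dx/dθ| = 6.83/0.022809 = 299.44 rad/s.
N = 60ω/(2π) = 2859.5 rpm.

2860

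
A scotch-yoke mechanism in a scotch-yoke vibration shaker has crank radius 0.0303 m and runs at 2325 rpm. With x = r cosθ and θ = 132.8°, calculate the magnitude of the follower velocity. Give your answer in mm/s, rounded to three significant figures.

ω = 243.5 rad/s (from 2325 rpm).
x = r cosθ ⇒ ẋ = −rω sinθ.
|v| = rω|sinθ| = 0.0303·243.5·|sin 132.8°| = 5.4129 m/s = 5412.9 mm/s.

5410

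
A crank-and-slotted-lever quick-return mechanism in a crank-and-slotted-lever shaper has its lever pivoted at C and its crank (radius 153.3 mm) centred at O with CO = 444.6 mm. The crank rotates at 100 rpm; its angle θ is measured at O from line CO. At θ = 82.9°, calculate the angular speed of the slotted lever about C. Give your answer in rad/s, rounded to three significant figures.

ω = 10.47 rad/s (from 100 rpm).
Crank pin A relative to C: A = (d + r cosθ, r sinθ); lever angle φ = atan2(r sinθ, d + r cosθ).
Differentiating tanφ: φ̇ = rω(d cosθ + r)/(d² + r² + 2dr cosθ).
d² + r² + 2dr cosθ = |CA|² = 0.238019 m²;  d cosθ + r = +0.20825 m.
|ω_lever| = |0.1533·10.47·+0.20825| / 0.238019 = 1.4046 rad/s.

1.40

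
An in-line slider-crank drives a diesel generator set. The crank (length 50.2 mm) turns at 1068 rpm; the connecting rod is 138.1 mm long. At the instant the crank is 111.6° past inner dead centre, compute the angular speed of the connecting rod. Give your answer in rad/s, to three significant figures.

15.9

ω = 111.8 rad/s (converted from 1068 rpm).
The rod makes angle φ with the slider axis where L sinφ = r sinθ; differentiating, L cosφ·φ̇ = r ω cosθ.
L cosφ = √(L² − r² sin²θ) = 0.12997 m.
|ω_rod| = r ω |cosθ| / √(L² − r² sin²θ) = 0.0502·111.8·0.36812/0.12997 = 15.902 rad/s.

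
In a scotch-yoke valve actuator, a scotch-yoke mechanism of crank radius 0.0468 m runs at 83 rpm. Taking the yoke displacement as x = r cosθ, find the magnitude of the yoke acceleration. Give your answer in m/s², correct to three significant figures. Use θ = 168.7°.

ω = 8.692 rad/s (from 83 rpm).
x = r cosθ ⇒ ẍ = −rω² cosθ (ω constant).
|a| = rω²|cosθ| = 0.0468·(8.692)²·|cos 168.7°| = 3.467 m/s².

3.47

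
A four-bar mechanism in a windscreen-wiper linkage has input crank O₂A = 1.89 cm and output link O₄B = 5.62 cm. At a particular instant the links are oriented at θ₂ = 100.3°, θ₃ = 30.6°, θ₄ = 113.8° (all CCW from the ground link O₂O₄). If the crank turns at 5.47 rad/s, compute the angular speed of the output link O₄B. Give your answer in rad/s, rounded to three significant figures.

1.74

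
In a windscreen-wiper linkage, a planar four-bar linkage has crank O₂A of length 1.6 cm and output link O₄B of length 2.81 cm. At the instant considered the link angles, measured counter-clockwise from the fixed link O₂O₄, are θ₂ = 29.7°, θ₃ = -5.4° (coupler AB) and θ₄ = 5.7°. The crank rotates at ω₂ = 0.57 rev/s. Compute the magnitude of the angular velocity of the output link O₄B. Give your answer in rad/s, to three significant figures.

ω₂ = 3.581 rad/s (from 0.57 rev/s).
Differentiating the loop-closure r₂e^{iθ₂}+r₃e^{iθ₃}=r₁+r₄e^{iθ₄} gives r₂ω₂e^{iθ₂}+r₃ω₃e^{iθ₃}=r₄ω₄e^{iθ₄}.
Eliminating the other unknown: ω₄ = r₂ω₂ sin(θ₂−θ₃) / [r₄ sin(θ₄−θ₃)].
Numerator sine = +0.57501; denominator sine = +0.19252.
Result = 0.016·3.581·(+0.57501) / (0.0281·(+0.19252)) = +6.0906 rad/s; magnitude 6.0906 rad/s.

6.09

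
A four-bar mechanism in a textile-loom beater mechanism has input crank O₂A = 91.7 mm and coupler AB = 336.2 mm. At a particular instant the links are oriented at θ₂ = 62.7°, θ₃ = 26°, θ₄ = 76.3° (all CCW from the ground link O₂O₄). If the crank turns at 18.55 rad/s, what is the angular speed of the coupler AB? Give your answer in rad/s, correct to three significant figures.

ω₂ = 18.55 rad/s
Differentiating the loop-closure r₂e^{iθ₂}+r₃e^{iθ₃}=r₁+r₄e^{iθ₄} gives r₂ω₂e^{iθ₂}+r₃ω₃e^{iθ₃}=r₄ω₄e^{iθ₄}.
Eliminating the other unknown: ω₃ = r₂ω₂ sin(θ₄−θ₂) / [r₃ sin(θ₃−θ₄)].
Numerator sine = +0.23514; denominator sine = -0.76940.
Result = 0.0917·18.55·(+0.23514) / (0.3362·(-0.76940)) = -1.5463 rad/s; magnitude 1.5463 rad/s.

1.55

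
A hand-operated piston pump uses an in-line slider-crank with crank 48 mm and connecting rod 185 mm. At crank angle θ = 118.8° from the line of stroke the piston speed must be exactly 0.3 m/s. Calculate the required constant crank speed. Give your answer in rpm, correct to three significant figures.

For an in-line slider-crank, |v_piston| = rω|sinθ|·[1 + r cosθ/√(L² − r² sin²θ)].
With r = 0.048 m, L = 0.185 m, θ = 118.8°: the bracketed kinematic factor |dx/dθ| = 0.036664 m.
ω = v/|dx/dθ| = 0.3/0.036664 = 8.1825 rad/s.
N = 60ω/(2π) = 78.137 rpm.

78.1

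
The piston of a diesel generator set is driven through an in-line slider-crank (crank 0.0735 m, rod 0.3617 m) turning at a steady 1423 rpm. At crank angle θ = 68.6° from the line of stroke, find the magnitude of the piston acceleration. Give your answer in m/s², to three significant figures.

349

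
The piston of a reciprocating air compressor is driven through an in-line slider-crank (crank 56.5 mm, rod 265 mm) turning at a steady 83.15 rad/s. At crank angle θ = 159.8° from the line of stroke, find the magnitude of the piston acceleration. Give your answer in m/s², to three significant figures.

ω = 83.15 rad/s
x(θ) = r cosθ + √(L² − r² sin²θ); with ω constant, a = ω²·d²x/dθ².
d²x/dθ² = −r cosθ − r²(cos2θ)/√u − r⁴ sin²2θ/(4u^{3/2}),  u = L² − r² sin²θ = 0.0698444 m².
Substituting r = 0.0565 m, L = 0.265 m, θ = 159.8°: d²x/dθ² = +0.043768 m.
a = ω²·d²x/dθ² = (83.15)²·(+0.043768) = +302.61 m/s²;  |a| = 302.61 m/s².

303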